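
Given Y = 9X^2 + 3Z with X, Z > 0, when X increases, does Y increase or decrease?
Y increases

Taking the partial derivative:
∂Y/∂X = 18X

∂Y/∂X = 18X > 0 (assuming positive values)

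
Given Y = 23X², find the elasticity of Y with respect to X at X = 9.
Elasticity = 2

Elasticity = (dY/dX) · (X/Y)

dY/dX = 46·X
At X = 9: dY/dX = 414, Y = 1863

Elasticity = 414 · (9 / 1863) = 2

Interpretation: for a small percentage change in X, the percentage change in Y is approximately 2.00 times as large.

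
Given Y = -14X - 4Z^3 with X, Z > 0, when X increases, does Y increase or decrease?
Y decreases

Taking the partial derivative:
∂Y/∂X = -14

∂Y/∂X = -14 < 0 (assuming positive values)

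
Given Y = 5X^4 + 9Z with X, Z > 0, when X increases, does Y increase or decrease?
Y increases

Taking the partial derivative:
∂Y/∂X = 20X^3

∂Y/∂X = 20X^3 > 0 (assuming positive values)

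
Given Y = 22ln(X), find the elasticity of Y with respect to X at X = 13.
Elasticity = 1/ln(13) ≈ 0.3899

Elasticity = (dY/dX) · (X/Y)

dY/dX = 22/X
At X = 13: dY/dX = 22/13, Y = 22·ln(13)

Elasticity = (22/13) · (13 / (22·ln(13))) = 1/ln(13) ≈ 0.3899

Interpretation: for a small percentage change in X, the percentage change in Y is approximately 0.39 times as large.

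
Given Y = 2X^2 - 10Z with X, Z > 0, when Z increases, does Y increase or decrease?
Y decreases

Taking the partial derivative:
∂Y/∂Z = -10

∂Y/∂Z = -10 < 0 (assuming positive values)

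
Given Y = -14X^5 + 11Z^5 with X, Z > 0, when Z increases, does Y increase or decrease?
Y increases

Taking the partial derivative:
∂Y/∂Z = 55Z^4

∂Y/∂Z = 55Z^4 > 0 (assuming positive values)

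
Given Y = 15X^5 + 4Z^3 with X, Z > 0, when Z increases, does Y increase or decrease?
Y increases

Taking the partial derivative:
∂Y/∂Z = 12Z^2

∂Y/∂Z = 12Z^2 > 0 (assuming positive values)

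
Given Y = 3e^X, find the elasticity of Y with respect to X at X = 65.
Elasticity = 65

Elasticity = (dY/dX) · (X/Y)

dY/dX = 3·e^X
At X = 65: dY/dX = 3·e^65, Y = 3·e^65

Elasticity = (3·e^65) · (65 / (3·e^65)) = 65

Interpretation: for a small percentage change in X, the percentage change in Y is approximately 65.00 times as large.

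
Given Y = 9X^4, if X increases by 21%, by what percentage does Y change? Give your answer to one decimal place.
114.4%

For Y = 9X^4:
If X → X(1 + 0.21)
Then Y → Y · (1 + 0.21)^4
     ≈ Y · 2.1436

Percentage change = ((1 + 0.21)^4 − 1) × 100% ≈ 114.4%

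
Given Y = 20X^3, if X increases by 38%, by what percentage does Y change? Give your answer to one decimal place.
162.8%

For Y = 20X^3:
If X → X(1 + 0.38)
Then Y → Y · (1 + 0.38)^3
     ≈ Y · 2.6281

Percentage change = ((1 + 0.38)^3 − 1) × 100% ≈ 162.8%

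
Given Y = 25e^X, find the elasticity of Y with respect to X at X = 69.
Elasticity = 69

Elasticity = (dY/dX) · (X/Y)

dY/dX = 25·e^X
At X = 69: dY/dX = 25·e^69, Y = 25·e^69

Elasticity = (25·e^69) · (69 / (25·e^69)) = 69

Interpretation: for a small percentage change in X, the percentage change in Y is approximately 69.00 times as large.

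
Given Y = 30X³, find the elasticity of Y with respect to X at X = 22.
Elasticity = 3

Elasticity = (dY/dX) · (X/Y)

dY/dX = 90·X²
At X = 22: dY/dX = 43560, Y = 319440

Elasticity = 43560 · (22 / 319440) = 3

Interpretation: for a small percentage change in X, the percentage change in Y is approximately 3.00 times as large.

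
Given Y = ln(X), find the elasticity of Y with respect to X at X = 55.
Elasticity = 1/ln(55) ≈ 0.2495

Elasticity = (dY/dX) · (X/Y)

dY/dX = 1/X
At X = 55: dY/dX = 1/55, Y = ln(55)

Elasticity = (1/55) · (55 / (ln(55))) = 1/ln(55) ≈ 0.2495

Interpretation: for a small percentage change in X, the percentage change in Y is approximately 0.25 times as large.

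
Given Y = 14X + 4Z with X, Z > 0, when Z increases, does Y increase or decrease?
Y increases

Taking the partial derivative:
∂Y/∂Z = 4

∂Y/∂Z = 4 > 0 (assuming positive values)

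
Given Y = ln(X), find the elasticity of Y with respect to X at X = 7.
Elasticity = 1/ln(7) ≈ 0.5139

Elasticity = (dY/dX) · (X/Y)

dY/dX = 1/X
At X = 7: dY/dX = 1/7, Y = ln(7)

Elasticity = (1/7) · (7 / (ln(7))) = 1/ln(7) ≈ 0.5139

Interpretation: for a small percentage change in X, the percentage change in Y is approximately 0.51 times as large.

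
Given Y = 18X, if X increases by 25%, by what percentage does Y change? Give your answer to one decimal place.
25.0%

For Y = 18X:
If X → X(1 + 0.25)
Then Y → Y · (1 + 0.25)^1
     = Y · 1.2500

Percentage change = ((1 + 0.25)^1 − 1) × 100% = 25.0%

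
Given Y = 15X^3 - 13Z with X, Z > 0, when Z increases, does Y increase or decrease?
Y decreases

Taking the partial derivative:
∂Y/∂Z = -13

∂Y/∂Z = -13 < 0 (assuming positive values)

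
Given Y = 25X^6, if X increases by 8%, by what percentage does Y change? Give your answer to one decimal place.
58.7%

For Y = 25X^6:
If X → X(1 + 0.08)
Then Y → Y · (1 + 0.08)^6
     ≈ Y · 1.5869

Percentage change = ((1 + 0.08)^6 − 1) × 100% ≈ 58.7%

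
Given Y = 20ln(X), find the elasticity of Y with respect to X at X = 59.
Elasticity = 1/ln(59) ≈ 0.2452

Elasticity = (dY/dX) · (X/Y)

dY/dX = 20/X
At X = 59: dY/dX = 20/59, Y = 20·ln(59)

Elasticity = (20/59) · (59 / (20·ln(59))) = 1/ln(59) ≈ 0.2452

Interpretation: for a small percentage change in X, the percentage change in Y is approximately 0.25 times as large.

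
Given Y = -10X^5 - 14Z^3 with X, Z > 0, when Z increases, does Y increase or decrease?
Y decreases

Taking the partial derivative:
∂Y/∂Z = -42Z^2

∂Y/∂Z = -42Z^2 < 0 (assuming positive values)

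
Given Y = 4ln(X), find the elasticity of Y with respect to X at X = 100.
Elasticity = 1/ln(100) ≈ 0.2171

Elasticity = (dY/dX) · (X/Y)

dY/dX = 4/X
At X = 100: dY/dX = 1/25, Y = 4·ln(100)

Elasticity = (1/25) · (100 / (4·ln(100))) = 1/ln(100) ≈ 0.2171

Interpretation: for a small percentage change in X, the percentage change in Y is approximately 0.22 times as large.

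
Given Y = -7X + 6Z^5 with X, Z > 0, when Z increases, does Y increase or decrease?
Y increases

Taking the partial derivative:
∂Y/∂Z = 30Z^4

∂Y/∂Z = 30Z^4 > 0 (assuming positive values)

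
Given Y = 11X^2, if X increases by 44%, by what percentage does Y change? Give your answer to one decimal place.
107.4%

For Y = 11X^2:
If X → X(1 + 0.44)
Then Y → Y · (1 + 0.44)^2
     = Y · 2.0736

Percentage change = ((1 + 0.44)^2 − 1) × 100% ≈ 107.4%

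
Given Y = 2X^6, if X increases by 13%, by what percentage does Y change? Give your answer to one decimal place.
108.2%

For Y = 2X^6:
If X → X(1 + 0.13)
Then Y → Y · (1 + 0.13)^6
     ≈ Y · 2.0820

Percentage change = ((1 + 0.13)^6 − 1) × 100% ≈ 108.2%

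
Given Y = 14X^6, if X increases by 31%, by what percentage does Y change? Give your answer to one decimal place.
405.4%

For Y = 14X^6:
If X → X(1 + 0.31)
Then Y → Y · (1 + 0.31)^6
     ≈ Y · 5.0539

Percentage change = ((1 + 0.31)^6 − 1) × 100% ≈ 405.4%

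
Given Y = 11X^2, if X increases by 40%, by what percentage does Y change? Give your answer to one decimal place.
96.0%

For Y = 11X^2:
If X → X(1 + 0.4)
Then Y → Y · (1 + 0.4)^2
     = Y · 1.9600

Percentage change = ((1 + 0.4)^2 − 1) × 100% = 96.0%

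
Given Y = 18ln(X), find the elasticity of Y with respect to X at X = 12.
Elasticity = 1/ln(12) ≈ 0.4024

Elasticity = (dY/dX) · (X/Y)

dY/dX = 18/X
At X = 12: dY/dX = 3/2, Y = 18·ln(12)

Elasticity = (3/2) · (12 / (18·ln(12))) = 1/ln(12) ≈ 0.4024

Interpretation: for a small percentage change in X, the percentage change in Y is approximately 0.40 times as large.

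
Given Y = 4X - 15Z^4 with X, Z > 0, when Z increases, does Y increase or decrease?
Y decreases

Taking the partial derivative:
∂Y/∂Z = -60Z^3

∂Y/∂Z = -60Z^3 < 0 (assuming positive values)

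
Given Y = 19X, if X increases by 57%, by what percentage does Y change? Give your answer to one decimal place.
57.0%

For Y = 19X:
If X → X(1 + 0.57)
Then Y → Y · (1 + 0.57)^1
     = Y · 1.5700

Percentage change = ((1 + 0.57)^1 − 1) × 100% = 57.0%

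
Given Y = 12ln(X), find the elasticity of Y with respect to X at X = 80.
Elasticity = 1/ln(80) ≈ 0.2282

Elasticity = (dY/dX) · (X/Y)

dY/dX = 12/X
At X = 80: dY/dX = 3/20, Y = 12·ln(80)

Elasticity = (3/20) · (80 / (12·ln(80))) = 1/ln(80) ≈ 0.2282

Interpretation: for a small percentage change in X, the percentage change in Y is approximately 0.23 times as large.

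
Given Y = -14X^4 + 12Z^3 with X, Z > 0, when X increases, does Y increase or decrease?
Y decreases

Taking the partial derivative:
∂Y/∂X = -56X^3

∂Y/∂X = -56X^3 < 0 (assuming positive values)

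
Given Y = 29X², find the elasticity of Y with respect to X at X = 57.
Elasticity = 2

Elasticity = (dY/dX) · (X/Y)

dY/dX = 58·X
At X = 57: dY/dX = 3306, Y = 94221

Elasticity = 3306 · (57 / 94221) = 2

Interpretation: for a small percentage change in X, the percentage change in Y is approximately 2.00 times as large.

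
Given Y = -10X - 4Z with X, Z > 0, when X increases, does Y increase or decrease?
Y decreases

Taking the partial derivative:
∂Y/∂X = -10

∂Y/∂X = -10 < 0 (assuming positive values)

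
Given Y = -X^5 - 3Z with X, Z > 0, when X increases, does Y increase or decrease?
Y decreases

Taking the partial derivative:
∂Y/∂X = -5X^4

∂Y/∂X = -5X^4 < 0 (assuming positive values)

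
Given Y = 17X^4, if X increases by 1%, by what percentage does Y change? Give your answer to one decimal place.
4.1%

For Y = 17X^4:
If X → X(1 + 0.01)
Then Y → Y · (1 + 0.01)^4
     ≈ Y · 1.0406

Percentage change = ((1 + 0.01)^4 − 1) × 100% ≈ 4.1%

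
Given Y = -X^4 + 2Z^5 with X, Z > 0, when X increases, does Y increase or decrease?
Y decreases

Taking the partial derivative:
∂Y/∂X = -4X^3

∂Y/∂X = -4X^3 < 0 (assuming positive values)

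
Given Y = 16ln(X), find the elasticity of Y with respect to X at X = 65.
Elasticity = 1/ln(65) ≈ 0.2396

Elasticity = (dY/dX) · (X/Y)

dY/dX = 16/X
At X = 65: dY/dX = 16/65, Y = 16·ln(65)

Elasticity = (16/65) · (65 / (16·ln(65))) = 1/ln(65) ≈ 0.2396

Interpretation: for a small percentage change in X, the percentage change in Y is approximately 0.24 times as large.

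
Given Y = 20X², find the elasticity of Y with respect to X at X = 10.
Elasticity = 2

Elasticity = (dY/dX) · (X/Y)

dY/dX = 40·X
At X = 10: dY/dX = 400, Y = 2000

Elasticity = 400 · (10 / 2000) = 2

Interpretation: for a small percentage change in X, the percentage change in Y is approximately 2.00 times as large.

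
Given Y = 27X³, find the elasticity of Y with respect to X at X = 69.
Elasticity = 3

Elasticity = (dY/dX) · (X/Y)

dY/dX = 81·X²
At X = 69: dY/dX = 385641, Y = 8869743

Elasticity = 385641 · (69 / 8869743) = 3

Interpretation: for a small percentage change in X, the percentage change in Y is approximately 3.00 times as large.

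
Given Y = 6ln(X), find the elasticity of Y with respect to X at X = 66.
Elasticity = 1/ln(66) ≈ 0.2387

Elasticity = (dY/dX) · (X/Y)

dY/dX = 6/X
At X = 66: dY/dX = 1/11, Y = 6·ln(66)

Elasticity = (1/11) · (66 / (6·ln(66))) = 1/ln(66) ≈ 0.2387

Interpretation: for a small percentage change in X, the percentage change in Y is approximately 0.24 times as large.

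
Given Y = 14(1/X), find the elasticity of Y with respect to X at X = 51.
Elasticity = -1

Elasticity = (dY/dX) · (X/Y)

dY/dX = -14/X²
At X = 51: dY/dX = -14/2601, Y = 14/51

Elasticity = (-14/2601) · (51 / (14/51)) = -1

Interpretation: for a small percentage change in X, the percentage change in Y is approximately -1.00 times as large.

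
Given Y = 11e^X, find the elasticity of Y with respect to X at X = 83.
Elasticity = 83

Elasticity = (dY/dX) · (X/Y)

dY/dX = 11·e^X
At X = 83: dY/dX = 11·e^83, Y = 11·e^83

Elasticity = (11·e^83) · (83 / (11·e^83)) = 83

Interpretation: for a small percentage change in X, the percentage change in Y is approximately 83.00 times as large.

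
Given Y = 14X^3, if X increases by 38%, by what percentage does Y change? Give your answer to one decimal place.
162.8%

For Y = 14X^3:
If X → X(1 + 0.38)
Then Y → Y · (1 + 0.38)^3
     ≈ Y · 2.6281

Percentage change = ((1 + 0.38)^3 − 1) × 100% ≈ 162.8%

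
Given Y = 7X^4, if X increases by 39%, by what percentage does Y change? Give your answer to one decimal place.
273.3%

For Y = 7X^4:
If X → X(1 + 0.39)
Then Y → Y · (1 + 0.39)^4
     ≈ Y · 3.7330

Percentage change = ((1 + 0.39)^4 − 1) × 100% ≈ 273.3%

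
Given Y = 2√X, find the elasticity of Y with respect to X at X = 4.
Elasticity = 1/2

Elasticity = (dY/dX) · (X/Y)

dY/dX = 1/√X
At X = 4: dY/dX = 1/2, Y = 4

Elasticity = (1/2) · (4 / 4) = 1/2

Interpretation: for a small percentage change in X, the percentage change in Y is approximately 0.50 times as large.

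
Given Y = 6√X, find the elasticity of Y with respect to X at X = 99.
Elasticity = 1/2

Elasticity = (dY/dX) · (X/Y)

dY/dX = 3/√X
At X = 99: dY/dX = √11/11, Y = 18·√11

Elasticity = (√11/11) · (99 / (18·√11)) = 1/2

Interpretation: for a small percentage change in X, the percentage change in Y is approximately 0.50 times as large.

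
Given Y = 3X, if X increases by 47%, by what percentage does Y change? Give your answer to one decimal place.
47.0%

For Y = 3X:
If X → X(1 + 0.47)
Then Y → Y · (1 + 0.47)^1
     = Y · 1.4700

Percentage change = ((1 + 0.47)^1 − 1) × 100% = 47.0%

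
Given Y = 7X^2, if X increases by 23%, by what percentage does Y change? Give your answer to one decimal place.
51.3%

For Y = 7X^2:
If X → X(1 + 0.23)
Then Y → Y · (1 + 0.23)^2
     = Y · 1.5129

Percentage change = ((1 + 0.23)^2 − 1) × 100% ≈ 51.3%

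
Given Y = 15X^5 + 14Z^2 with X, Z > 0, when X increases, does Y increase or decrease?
Y increases

Taking the partial derivative:
∂Y/∂X = 75X^4

∂Y/∂X = 75X^4 > 0 (assuming positive values)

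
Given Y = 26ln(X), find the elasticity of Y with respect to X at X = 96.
Elasticity = 1/ln(96) ≈ 0.2191

Elasticity = (dY/dX) · (X/Y)

dY/dX = 26/X
At X = 96: dY/dX = 13/48, Y = 26·ln(96)

Elasticity = (13/48) · (96 / (26·ln(96))) = 1/ln(96) ≈ 0.2191

Interpretation: for a small percentage change in X, the percentage change in Y is approximately 0.22 times as large.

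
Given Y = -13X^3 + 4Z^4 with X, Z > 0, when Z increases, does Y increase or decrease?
Y increases

Taking the partial derivative:
∂Y/∂Z = 16Z^3

∂Y/∂Z = 16Z^3 > 0 (assuming positive values)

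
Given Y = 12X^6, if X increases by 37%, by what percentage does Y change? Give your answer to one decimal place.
561.2%

For Y = 12X^6:
If X → X(1 + 0.37)
Then Y → Y · (1 + 0.37)^6
     ≈ Y · 6.6119

Percentage change = ((1 + 0.37)^6 − 1) × 100% ≈ 561.2%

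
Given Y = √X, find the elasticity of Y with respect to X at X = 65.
Elasticity = 1/2

Elasticity = (dY/dX) · (X/Y)

dY/dX = 1/(2·√X)
At X = 65: dY/dX = √65/130, Y = √65

Elasticity = (√65/130) · (65 / (√65)) = 1/2

Interpretation: for a small percentage change in X, the percentage change in Y is approximately 0.50 times as large.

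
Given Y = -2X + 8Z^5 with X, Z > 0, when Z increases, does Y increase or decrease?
Y increases

Taking the partial derivative:
∂Y/∂Z = 40Z^4

∂Y/∂Z = 40Z^4 > 0 (assuming positive values)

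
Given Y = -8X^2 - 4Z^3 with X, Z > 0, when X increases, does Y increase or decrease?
Y decreases

Taking the partial derivative:
∂Y/∂X = -16X

∂Y/∂X = -16X < 0 (assuming positive values)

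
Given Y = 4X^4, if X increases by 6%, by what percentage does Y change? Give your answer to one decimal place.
26.2%

For Y = 4X^4:
If X → X(1 + 0.06)
Then Y → Y · (1 + 0.06)^4
     ≈ Y · 1.2625

Percentage change = ((1 + 0.06)^4 − 1) × 100% ≈ 26.2%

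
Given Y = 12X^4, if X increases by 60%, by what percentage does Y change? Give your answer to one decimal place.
555.4%

For Y = 12X^4:
If X → X(1 + 0.6)
Then Y → Y · (1 + 0.6)^4
     = Y · 6.5536

Percentage change = ((1 + 0.6)^4 − 1) × 100% ≈ 555.4%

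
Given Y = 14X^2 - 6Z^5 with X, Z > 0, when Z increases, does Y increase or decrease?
Y decreases

Taking the partial derivative:
∂Y/∂Z = -30Z^4

∂Y/∂Z = -30Z^4 < 0 (assuming positive values)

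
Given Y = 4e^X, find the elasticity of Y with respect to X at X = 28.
Elasticity = 28

Elasticity = (dY/dX) · (X/Y)

dY/dX = 4·e^X
At X = 28: dY/dX = 4·e^28, Y = 4·e^28

Elasticity = (4·e^28) · (28 / (4·e^28)) = 28

Interpretation: for a small percentage change in X, the percentage change in Y is approximately 28.00 times as large.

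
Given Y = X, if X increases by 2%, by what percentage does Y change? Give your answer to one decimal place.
2.0%

For Y = X:
If X → X(1 + 0.02)
Then Y → Y · (1 + 0.02)^1
     = Y · 1.0200

Percentage change = ((1 + 0.02)^1 − 1) × 100% = 2.0%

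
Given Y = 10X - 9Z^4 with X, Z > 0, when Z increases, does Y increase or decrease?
Y decreases

Taking the partial derivative:
∂Y/∂Z = -36Z^3

∂Y/∂Z = -36Z^3 < 0 (assuming positive values)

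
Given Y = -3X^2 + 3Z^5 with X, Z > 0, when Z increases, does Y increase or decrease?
Y increases

Taking the partial derivative:
∂Y/∂Z = 15Z^4

∂Y/∂Z = 15Z^4 > 0 (assuming positive values)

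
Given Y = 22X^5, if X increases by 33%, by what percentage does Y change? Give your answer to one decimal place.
316.2%

For Y = 22X^5:
If X → X(1 + 0.33)
Then Y → Y · (1 + 0.33)^5
     ≈ Y · 4.1616

Percentage change = ((1 + 0.33)^5 − 1) × 100% ≈ 316.2%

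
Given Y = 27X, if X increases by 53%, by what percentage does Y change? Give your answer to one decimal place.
53.0%

For Y = 27X:
If X → X(1 + 0.53)
Then Y → Y · (1 + 0.53)^1
     = Y · 1.5300

Percentage change = ((1 + 0.53)^1 − 1) × 100% = 53.0%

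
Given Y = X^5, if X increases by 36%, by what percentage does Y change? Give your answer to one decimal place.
365.3%

For Y = X^5:
If X → X(1 + 0.36)
Then Y → Y · (1 + 0.36)^5
     ≈ Y · 4.6526

Percentage change = ((1 + 0.36)^5 − 1) × 100% ≈ 365.3%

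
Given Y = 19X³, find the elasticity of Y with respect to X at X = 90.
Elasticity = 3

Elasticity = (dY/dX) · (X/Y)

dY/dX = 57·X²
At X = 90: dY/dX = 461700, Y = 13851000

Elasticity = 461700 · (90 / 13851000) = 3

Interpretation: for a small percentage change in X, the percentage change in Y is approximately 3.00 times as large.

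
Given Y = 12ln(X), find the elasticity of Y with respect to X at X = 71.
Elasticity = 1/ln(71) ≈ 0.2346

Elasticity = (dY/dX) · (X/Y)

dY/dX = 12/X
At X = 71: dY/dX = 12/71, Y = 12·ln(71)

Elasticity = (12/71) · (71 / (12·ln(71))) = 1/ln(71) ≈ 0.2346

Interpretation: for a small percentage change in X, the percentage change in Y is approximately 0.23 times as large.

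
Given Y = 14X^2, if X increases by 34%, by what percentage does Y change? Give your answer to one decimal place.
79.6%

For Y = 14X^2:
If X → X(1 + 0.34)
Then Y → Y · (1 + 0.34)^2
     = Y · 1.7956

Percentage change = ((1 + 0.34)^2 − 1) × 100% ≈ 79.6%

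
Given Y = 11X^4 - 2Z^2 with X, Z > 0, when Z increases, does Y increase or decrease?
Y decreases

Taking the partial derivative:
∂Y/∂Z = -4Z

∂Y/∂Z = -4Z < 0 (assuming positive values)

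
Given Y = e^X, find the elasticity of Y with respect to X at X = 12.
Elasticity = 12

Elasticity = (dY/dX) · (X/Y)

dY/dX = e^X
At X = 12: dY/dX = e^12, Y = e^12

Elasticity = (e^12) · (12 / (e^12)) = 12

Interpretation: for a small percentage change in X, the percentage change in Y is approximately 12.00 times as large.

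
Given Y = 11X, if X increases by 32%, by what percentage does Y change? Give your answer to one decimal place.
32.0%

For Y = 11X:
If X → X(1 + 0.32)
Then Y → Y · (1 + 0.32)^1
     = Y · 1.3200

Percentage change = ((1 + 0.32)^1 − 1) × 100% = 32.0%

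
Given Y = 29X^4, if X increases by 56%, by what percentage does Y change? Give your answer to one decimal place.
492.2%

For Y = 29X^4:
If X → X(1 + 0.56)
Then Y → Y · (1 + 0.56)^4
     ≈ Y · 5.9224

Percentage change = ((1 + 0.56)^4 − 1) × 100% ≈ 492.2%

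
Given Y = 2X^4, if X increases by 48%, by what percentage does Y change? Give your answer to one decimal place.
379.8%

For Y = 2X^4:
If X → X(1 + 0.48)
Then Y → Y · (1 + 0.48)^4
     ≈ Y · 4.7979

Percentage change = ((1 + 0.48)^4 − 1) × 100% ≈ 379.8%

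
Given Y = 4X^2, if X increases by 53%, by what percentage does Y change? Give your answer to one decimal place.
134.1%

For Y = 4X^2:
If X → X(1 + 0.53)
Then Y → Y · (1 + 0.53)^2
     = Y · 2.3409

Percentage change = ((1 + 0.53)^2 − 1) × 100% ≈ 134.1%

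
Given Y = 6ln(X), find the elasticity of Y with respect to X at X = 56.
Elasticity = 1/ln(56) ≈ 0.2484

Elasticity = (dY/dX) · (X/Y)

dY/dX = 6/X
At X = 56: dY/dX = 3/28, Y = 6·ln(56)

Elasticity = (3/28) · (56 / (6·ln(56))) = 1/ln(56) ≈ 0.2484

Interpretation: for a small percentage change in X, the percentage change in Y is approximately 0.25 times as large.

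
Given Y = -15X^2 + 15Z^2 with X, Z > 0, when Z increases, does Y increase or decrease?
Y increases

Taking the partial derivative:
∂Y/∂Z = 30Z

∂Y/∂Z = 30Z > 0 (assuming positive values)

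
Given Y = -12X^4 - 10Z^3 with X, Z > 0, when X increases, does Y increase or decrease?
Y decreases

Taking the partial derivative:
∂Y/∂X = -48X^3

∂Y/∂X = -48X^3 < 0 (assuming positive values)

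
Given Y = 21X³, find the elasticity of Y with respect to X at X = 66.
Elasticity = 3

Elasticity = (dY/dX) · (X/Y)

dY/dX = 63·X²
At X = 66: dY/dX = 274428, Y = 6037416

Elasticity = 274428 · (66 / 6037416) = 3

Interpretation: for a small percentage change in X, the percentage change in Y is approximately 3.00 times as large.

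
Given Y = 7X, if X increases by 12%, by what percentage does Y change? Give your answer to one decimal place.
12.0%

For Y = 7X:
If X → X(1 + 0.12)
Then Y → Y · (1 + 0.12)^1
     = Y · 1.1200

Percentage change = ((1 + 0.12)^1 − 1) × 100% = 12.0%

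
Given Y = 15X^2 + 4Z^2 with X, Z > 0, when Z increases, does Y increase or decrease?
Y increases

Taking the partial derivative:
∂Y/∂Z = 8Z

∂Y/∂Z = 8Z > 0 (assuming positive values)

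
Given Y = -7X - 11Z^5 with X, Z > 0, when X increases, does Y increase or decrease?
Y decreases

Taking the partial derivative:
∂Y/∂X = -7

∂Y/∂X = -7 < 0 (assuming positive values)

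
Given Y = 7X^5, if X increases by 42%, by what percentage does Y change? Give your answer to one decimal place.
477.4%

For Y = 7X^5:
If X → X(1 + 0.42)
Then Y → Y · (1 + 0.42)^5
     ≈ Y · 5.7735

Percentage change = ((1 + 0.42)^5 − 1) × 100% ≈ 477.4%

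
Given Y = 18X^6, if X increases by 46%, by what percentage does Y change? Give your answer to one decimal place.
868.5%

For Y = 18X^6:
If X → X(1 + 0.46)
Then Y → Y · (1 + 0.46)^6
     ≈ Y · 9.6854

Percentage change = ((1 + 0.46)^6 − 1) × 100% ≈ 868.5%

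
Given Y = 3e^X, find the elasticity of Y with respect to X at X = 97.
Elasticity = 97

Elasticity = (dY/dX) · (X/Y)

dY/dX = 3·e^X
At X = 97: dY/dX = 3·e^97, Y = 3·e^97

Elasticity = (3·e^97) · (97 / (3·e^97)) = 97

Interpretation: for a small percentage change in X, the percentage change in Y is approximately 97.00 times as large.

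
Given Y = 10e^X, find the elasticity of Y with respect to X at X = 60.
Elasticity = 60

Elasticity = (dY/dX) · (X/Y)

dY/dX = 10·e^X
At X = 60: dY/dX = 10·e^60, Y = 10·e^60

Elasticity = (10·e^60) · (60 / (10·e^60)) = 60

Interpretation: for a small percentage change in X, the percentage change in Y is approximately 60.00 times as large.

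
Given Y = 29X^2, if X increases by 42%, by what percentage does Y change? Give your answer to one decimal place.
101.6%

For Y = 29X^2:
If X → X(1 + 0.42)
Then Y → Y · (1 + 0.42)^2
     = Y · 2.0164

Percentage change = ((1 + 0.42)^2 − 1) × 100% ≈ 101.6%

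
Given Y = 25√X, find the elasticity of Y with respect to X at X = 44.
Elasticity = 1/2

Elasticity = (dY/dX) · (X/Y)

dY/dX = 25/(2·√X)
At X = 44: dY/dX = 25·√11/44, Y = 50·√11

Elasticity = (25·√11/44) · (44 / (50·√11)) = 1/2

Interpretation: for a small percentage change in X, the percentage change in Y is approximately 0.50 times as large.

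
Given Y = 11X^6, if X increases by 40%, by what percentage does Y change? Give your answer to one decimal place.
653.0%

For Y = 11X^6:
If X → X(1 + 0.4)
Then Y → Y · (1 + 0.4)^6
     ≈ Y · 7.5295

Percentage change = ((1 + 0.4)^6 − 1) × 100% ≈ 653.0%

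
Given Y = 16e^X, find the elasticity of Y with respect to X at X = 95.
Elasticity = 95

Elasticity = (dY/dX) · (X/Y)

dY/dX = 16·e^X
At X = 95: dY/dX = 16·e^95, Y = 16·e^95

Elasticity = (16·e^95) · (95 / (16·e^95)) = 95

Interpretation: for a small percentage change in X, the percentage change in Y is approximately 95.00 times as large.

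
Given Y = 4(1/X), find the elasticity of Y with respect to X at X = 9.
Elasticity = -1

Elasticity = (dY/dX) · (X/Y)

dY/dX = -4/X²
At X = 9: dY/dX = -4/81, Y = 4/9

Elasticity = (-4/81) · (9 / (4/9)) = -1

Interpretation: for a small percentage change in X, the percentage change in Y is approximately -1.00 times as large.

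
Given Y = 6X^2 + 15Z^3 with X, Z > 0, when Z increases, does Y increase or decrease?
Y increases

Taking the partial derivative:
∂Y/∂Z = 45Z^2

∂Y/∂Z = 45Z^2 > 0 (assuming positive values)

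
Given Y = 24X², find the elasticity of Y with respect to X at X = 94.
Elasticity = 2

Elasticity = (dY/dX) · (X/Y)

dY/dX = 48·X
At X = 94: dY/dX = 4512, Y = 212064

Elasticity = 4512 · (94 / 212064) = 2

Interpretation: for a small percentage change in X, the percentage change in Y is approximately 2.00 times as large.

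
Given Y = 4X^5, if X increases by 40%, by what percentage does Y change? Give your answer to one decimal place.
437.8%

For Y = 4X^5:
If X → X(1 + 0.4)
Then Y → Y · (1 + 0.4)^5
     ≈ Y · 5.3782

Percentage change = ((1 + 0.4)^5 − 1) × 100% ≈ 437.8%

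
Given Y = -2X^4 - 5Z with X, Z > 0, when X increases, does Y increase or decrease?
Y decreases

Taking the partial derivative:
∂Y/∂X = -8X^3

∂Y/∂X = -8X^3 < 0 (assuming positive values)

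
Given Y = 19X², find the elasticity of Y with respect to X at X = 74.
Elasticity = 2

Elasticity = (dY/dX) · (X/Y)

dY/dX = 38·X
At X = 74: dY/dX = 2812, Y = 104044

Elasticity = 2812 · (74 / 104044) = 2

Interpretation: for a small percentage change in X, the percentage change in Y is approximately 2.00 times as large.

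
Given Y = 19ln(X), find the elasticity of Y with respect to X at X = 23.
Elasticity = 1/ln(23) ≈ 0.3189

Elasticity = (dY/dX) · (X/Y)

dY/dX = 19/X
At X = 23: dY/dX = 19/23, Y = 19·ln(23)

Elasticity = (19/23) · (23 / (19·ln(23))) = 1/ln(23) ≈ 0.3189

Interpretation: for a small percentage change in X, the percentage change in Y is approximately 0.32 times as large.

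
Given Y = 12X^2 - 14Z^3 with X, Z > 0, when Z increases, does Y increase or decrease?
Y decreases

Taking the partial derivative:
∂Y/∂Z = -42Z^2

∂Y/∂Z = -42Z^2 < 0 (assuming positive values)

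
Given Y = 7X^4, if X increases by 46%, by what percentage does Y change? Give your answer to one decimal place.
354.4%

For Y = 7X^4:
If X → X(1 + 0.46)
Then Y → Y · (1 + 0.46)^4
     ≈ Y · 4.5437

Percentage change = ((1 + 0.46)^4 − 1) × 100% ≈ 354.4%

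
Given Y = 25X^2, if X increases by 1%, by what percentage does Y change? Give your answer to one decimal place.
2.0%

For Y = 25X^2:
If X → X(1 + 0.01)
Then Y → Y · (1 + 0.01)^2
     = Y · 1.0201

Percentage change = ((1 + 0.01)^2 − 1) × 100% ≈ 2.0%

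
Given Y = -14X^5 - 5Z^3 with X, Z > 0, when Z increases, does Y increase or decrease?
Y decreases

Taking the partial derivative:
∂Y/∂Z = -15Z^2

∂Y/∂Z = -15Z^2 < 0 (assuming positive values)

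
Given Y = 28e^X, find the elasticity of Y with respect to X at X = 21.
Elasticity = 21

Elasticity = (dY/dX) · (X/Y)

dY/dX = 28·e^X
At X = 21: dY/dX = 28·e^21, Y = 28·e^21

Elasticity = (28·e^21) · (21 / (28·e^21)) = 21

Interpretation: for a small percentage change in X, the percentage change in Y is approximately 21.00 times as large.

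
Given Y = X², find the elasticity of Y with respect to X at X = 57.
Elasticity = 2

Elasticity = (dY/dX) · (X/Y)

dY/dX = 2·X
At X = 57: dY/dX = 114, Y = 3249

Elasticity = 114 · (57 / 3249) = 2

Interpretation: for a small percentage change in X, the percentage change in Y is approximately 2.00 times as large.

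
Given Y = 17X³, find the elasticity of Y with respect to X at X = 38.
Elasticity = 3

Elasticity = (dY/dX) · (X/Y)

dY/dX = 51·X²
At X = 38: dY/dX = 73644, Y = 932824

Elasticity = 73644 · (38 / 932824) = 3

Interpretation: for a small percentage change in X, the percentage change in Y is approximately 3.00 times as large.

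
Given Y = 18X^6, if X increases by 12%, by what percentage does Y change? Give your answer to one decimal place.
97.4%

For Y = 18X^6:
If X → X(1 + 0.12)
Then Y → Y · (1 + 0.12)^6
     ≈ Y · 1.9738

Percentage change = ((1 + 0.12)^6 − 1) × 100% ≈ 97.4%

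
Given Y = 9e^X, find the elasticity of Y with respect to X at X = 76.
Elasticity = 76

Elasticity = (dY/dX) · (X/Y)

dY/dX = 9·e^X
At X = 76: dY/dX = 9·e^76, Y = 9·e^76

Elasticity = (9·e^76) · (76 / (9·e^76)) = 76

Interpretation: for a small percentage change in X, the percentage change in Y is approximately 76.00 times as large.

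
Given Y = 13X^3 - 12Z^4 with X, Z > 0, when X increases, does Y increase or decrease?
Y increases

Taking the partial derivative:
∂Y/∂X = 39X^2

∂Y/∂X = 39X^2 > 0 (assuming positive values)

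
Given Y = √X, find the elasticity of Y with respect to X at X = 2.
Elasticity = 1/2

Elasticity = (dY/dX) · (X/Y)

dY/dX = 1/(2·√X)
At X = 2: dY/dX = √2/4, Y = √2

Elasticity = (√2/4) · (2 / (√2)) = 1/2

Interpretation: for a small percentage change in X, the percentage change in Y is approximately 0.50 times as large.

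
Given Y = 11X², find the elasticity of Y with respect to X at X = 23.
Elasticity = 2

Elasticity = (dY/dX) · (X/Y)

dY/dX = 22·X
At X = 23: dY/dX = 506, Y = 5819

Elasticity = 506 · (23 / 5819) = 2

Interpretation: for a small percentage change in X, the percentage change in Y is approximately 2.00 times as large.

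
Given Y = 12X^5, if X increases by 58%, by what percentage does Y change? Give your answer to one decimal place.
884.7%

For Y = 12X^5:
If X → X(1 + 0.58)
Then Y → Y · (1 + 0.58)^5
     ≈ Y · 9.8466

Percentage change = ((1 + 0.58)^5 − 1) × 100% ≈ 884.7%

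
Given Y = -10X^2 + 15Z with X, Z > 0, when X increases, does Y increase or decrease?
Y decreases

Taking the partial derivative:
∂Y/∂X = -20X

∂Y/∂X = -20X < 0 (assuming positive values)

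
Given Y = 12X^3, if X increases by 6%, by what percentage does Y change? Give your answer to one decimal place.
19.1%

For Y = 12X^3:
If X → X(1 + 0.06)
Then Y → Y · (1 + 0.06)^3
     ≈ Y · 1.1910

Percentage change = ((1 + 0.06)^3 − 1) × 100% ≈ 19.1%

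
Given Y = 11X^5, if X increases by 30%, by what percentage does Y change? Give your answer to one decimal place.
271.3%

For Y = 11X^5:
If X → X(1 + 0.3)
Then Y → Y · (1 + 0.3)^5
     ≈ Y · 3.7129

Percentage change = ((1 + 0.3)^5 − 1) × 100% ≈ 271.3%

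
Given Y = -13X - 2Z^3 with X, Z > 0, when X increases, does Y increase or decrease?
Y decreases

Taking the partial derivative:
∂Y/∂X = -13

∂Y/∂X = -13 < 0 (assuming positive values)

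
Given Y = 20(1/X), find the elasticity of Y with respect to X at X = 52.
Elasticity = -1

Elasticity = (dY/dX) · (X/Y)

dY/dX = -20/X²
At X = 52: dY/dX = -5/676, Y = 5/13

Elasticity = (-5/676) · (52 / (5/13)) = -1

Interpretation: for a small percentage change in X, the percentage change in Y is approximately -1.00 times as large.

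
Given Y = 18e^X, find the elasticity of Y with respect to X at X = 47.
Elasticity = 47

Elasticity = (dY/dX) · (X/Y)

dY/dX = 18·e^X
At X = 47: dY/dX = 18·e^47, Y = 18·e^47

Elasticity = (18·e^47) · (47 / (18·e^47)) = 47

Interpretation: for a small percentage change in X, the percentage change in Y is approximately 47.00 times as large.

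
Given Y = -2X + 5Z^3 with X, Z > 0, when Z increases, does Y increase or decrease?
Y increases

Taking the partial derivative:
∂Y/∂Z = 15Z^2

∂Y/∂Z = 15Z^2 > 0 (assuming positive values)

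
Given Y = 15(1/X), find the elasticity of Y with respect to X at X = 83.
Elasticity = -1

Elasticity = (dY/dX) · (X/Y)

dY/dX = -15/X²
At X = 83: dY/dX = -15/6889, Y = 15/83

Elasticity = (-15/6889) · (83 / (15/83)) = -1

Interpretation: for a small percentage change in X, the percentage change in Y is approximately -1.00 times as large.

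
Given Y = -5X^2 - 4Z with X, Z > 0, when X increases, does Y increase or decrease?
Y decreases

Taking the partial derivative:
∂Y/∂X = -10X

∂Y/∂X = -10X < 0 (assuming positive values)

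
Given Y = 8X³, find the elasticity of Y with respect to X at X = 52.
Elasticity = 3

Elasticity = (dY/dX) · (X/Y)

dY/dX = 24·X²
At X = 52: dY/dX = 64896, Y = 1124864

Elasticity = 64896 · (52 / 1124864) = 3

Interpretation: for a small percentage change in X, the percentage change in Y is approximately 3.00 times as large.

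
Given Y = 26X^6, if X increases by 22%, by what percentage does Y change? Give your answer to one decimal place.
229.7%

For Y = 26X^6:
If X → X(1 + 0.22)
Then Y → Y · (1 + 0.22)^6
     ≈ Y · 3.2973

Percentage change = ((1 + 0.22)^6 − 1) × 100% ≈ 229.7%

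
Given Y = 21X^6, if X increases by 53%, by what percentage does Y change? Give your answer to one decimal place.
1182.8%

For Y = 21X^6:
If X → X(1 + 0.53)
Then Y → Y · (1 + 0.53)^6
     ≈ Y · 12.8277

Percentage change = ((1 + 0.53)^6 − 1) × 100% ≈ 1182.8%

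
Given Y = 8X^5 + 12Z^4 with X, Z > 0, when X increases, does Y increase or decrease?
Y increases

Taking the partial derivative:
∂Y/∂X = 40X^4

∂Y/∂X = 40X^4 > 0 (assuming positive values)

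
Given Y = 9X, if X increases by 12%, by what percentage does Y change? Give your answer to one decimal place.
12.0%

For Y = 9X:
If X → X(1 + 0.12)
Then Y → Y · (1 + 0.12)^1
     = Y · 1.1200

Percentage change = ((1 + 0.12)^1 − 1) × 100% = 12.0%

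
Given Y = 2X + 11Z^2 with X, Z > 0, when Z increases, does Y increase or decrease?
Y increases

Taking the partial derivative:
∂Y/∂Z = 22Z

∂Y/∂Z = 22Z > 0 (assuming positive values)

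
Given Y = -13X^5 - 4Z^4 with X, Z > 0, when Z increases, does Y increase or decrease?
Y decreases

Taking the partial derivative:
∂Y/∂Z = -16Z^3

∂Y/∂Z = -16Z^3 < 0 (assuming positive values)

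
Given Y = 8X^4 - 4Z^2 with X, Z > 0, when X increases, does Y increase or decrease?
Y increases

Taking the partial derivative:
∂Y/∂X = 32X^3

∂Y/∂X = 32X^3 > 0 (assuming positive values)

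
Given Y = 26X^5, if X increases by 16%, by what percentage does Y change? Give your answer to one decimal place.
110.0%

For Y = 26X^5:
If X → X(1 + 0.16)
Then Y → Y · (1 + 0.16)^5
     ≈ Y · 2.1003

Percentage change = ((1 + 0.16)^5 − 1) × 100% ≈ 110.0%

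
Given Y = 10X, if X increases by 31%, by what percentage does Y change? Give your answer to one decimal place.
31.0%

For Y = 10X:
If X → X(1 + 0.31)
Then Y → Y · (1 + 0.31)^1
     = Y · 1.3100

Percentage change = ((1 + 0.31)^1 − 1) × 100% = 31.0%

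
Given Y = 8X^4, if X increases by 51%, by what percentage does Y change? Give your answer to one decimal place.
419.9%

For Y = 8X^4:
If X → X(1 + 0.51)
Then Y → Y · (1 + 0.51)^4
     ≈ Y · 5.1989

Percentage change = ((1 + 0.51)^4 − 1) × 100% ≈ 419.9%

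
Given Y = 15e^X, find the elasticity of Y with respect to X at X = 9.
Elasticity = 9

Elasticity = (dY/dX) · (X/Y)

dY/dX = 15·e^X
At X = 9: dY/dX = 15·e^9, Y = 15·e^9

Elasticity = (15·e^9) · (9 / (15·e^9)) = 9

Interpretation: for a small percentage change in X, the percentage change in Y is approximately 9.00 times as large.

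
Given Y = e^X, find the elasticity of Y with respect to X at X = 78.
Elasticity = 78

Elasticity = (dY/dX) · (X/Y)

dY/dX = e^X
At X = 78: dY/dX = e^78, Y = e^78

Elasticity = (e^78) · (78 / (e^78)) = 78

Interpretation: for a small percentage change in X, the percentage change in Y is approximately 78.00 times as large.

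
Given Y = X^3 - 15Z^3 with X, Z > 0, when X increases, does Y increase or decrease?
Y increases

Taking the partial derivative:
∂Y/∂X = 3X^2

∂Y/∂X = 3X^2 > 0 (assuming positive values)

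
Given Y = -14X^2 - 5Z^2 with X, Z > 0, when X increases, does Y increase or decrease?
Y decreases

Taking the partial derivative:
∂Y/∂X = -28X

∂Y/∂X = -28X < 0 (assuming positive values)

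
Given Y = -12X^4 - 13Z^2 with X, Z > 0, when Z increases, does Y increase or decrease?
Y decreases

Taking the partial derivative:
∂Y/∂Z = -26Z

∂Y/∂Z = -26Z < 0 (assuming positive values)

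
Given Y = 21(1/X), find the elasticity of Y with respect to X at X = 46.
Elasticity = -1

Elasticity = (dY/dX) · (X/Y)

dY/dX = -21/X²
At X = 46: dY/dX = -21/2116, Y = 21/46

Elasticity = (-21/2116) · (46 / (21/46)) = -1

Interpretation: for a small percentage change in X, the percentage change in Y is approximately -1.00 times as large.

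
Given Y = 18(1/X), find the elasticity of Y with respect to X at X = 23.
Elasticity = -1

Elasticity = (dY/dX) · (X/Y)

dY/dX = -18/X²
At X = 23: dY/dX = -18/529, Y = 18/23

Elasticity = (-18/529) · (23 / (18/23)) = -1

Interpretation: for a small percentage change in X, the percentage change in Y is approximately -1.00 times as large.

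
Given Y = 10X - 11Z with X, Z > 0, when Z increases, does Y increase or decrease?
Y decreases

Taking the partial derivative:
∂Y/∂Z = -11

∂Y/∂Z = -11 < 0 (assuming positive values)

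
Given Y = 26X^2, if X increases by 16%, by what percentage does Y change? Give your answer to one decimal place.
34.6%

For Y = 26X^2:
If X → X(1 + 0.16)
Then Y → Y · (1 + 0.16)^2
     = Y · 1.3456

Percentage change = ((1 + 0.16)^2 − 1) × 100% ≈ 34.6%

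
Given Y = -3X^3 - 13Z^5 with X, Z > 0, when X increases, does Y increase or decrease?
Y decreases

Taking the partial derivative:
∂Y/∂X = -9X^2

∂Y/∂X = -9X^2 < 0 (assuming positive values)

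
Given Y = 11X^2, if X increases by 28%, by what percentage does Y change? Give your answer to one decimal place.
63.8%

For Y = 11X^2:
If X → X(1 + 0.28)
Then Y → Y · (1 + 0.28)^2
     = Y · 1.6384

Percentage change = ((1 + 0.28)^2 − 1) × 100% ≈ 63.8%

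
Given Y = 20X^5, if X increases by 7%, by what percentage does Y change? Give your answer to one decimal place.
40.3%

For Y = 20X^5:
If X → X(1 + 0.07)
Then Y → Y · (1 + 0.07)^5
     ≈ Y · 1.4026

Percentage change = ((1 + 0.07)^5 − 1) × 100% ≈ 40.3%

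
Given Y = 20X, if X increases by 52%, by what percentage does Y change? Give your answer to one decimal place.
52.0%

For Y = 20X:
If X → X(1 + 0.52)
Then Y → Y · (1 + 0.52)^1
     = Y · 1.5200

Percentage change = ((1 + 0.52)^1 − 1) × 100% = 52.0%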